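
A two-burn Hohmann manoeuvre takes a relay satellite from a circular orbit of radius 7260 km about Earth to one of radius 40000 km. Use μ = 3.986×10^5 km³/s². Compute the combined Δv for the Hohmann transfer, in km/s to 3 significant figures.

Transfer-ellipse semi-major axis a_t = (r₁ + r₂)/2 = (7260 + 40000)/2 = 23630 km.
Circular speed at r₁: v₁ = √(μ/r₁) = √(3.986×10^5/7260) = 7.4097 km/s.
On the transfer ellipse at r₁, v² = μ(2/r − 1/a) gives v_p = √[μ(2/r₁ − 1/a_t)] = 9.6405 km/s.
First burn Δv₁ = |v_p − v₁| = 2.231 km/s.
Circular speed at r₂: v₂ = √(μ/r₂) = 3.157 km/s.
Transfer-orbit speed at r₂: v_a = √[μ(2/r₂ − 1/a_t)] = 1.750 km/s.
Second burn Δv₂ = |v₂ − v_a| = 1.407 km/s.
Total Δv = Δv₁ + Δv₂ = 3.638 km/s.

Δv = 3.64 km/s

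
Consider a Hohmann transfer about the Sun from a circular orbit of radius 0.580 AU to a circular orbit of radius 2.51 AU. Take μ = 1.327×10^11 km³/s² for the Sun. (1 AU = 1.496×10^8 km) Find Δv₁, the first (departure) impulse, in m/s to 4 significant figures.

In km: r₁ = 0.580 × 1.496×10^8 = 8.6768×10^7 km; r₂ = 2.51 × 1.496×10^8 = 3.75496×10^8 km.
Transfer-ellipse semi-major axis a_t = (r₁ + r₂)/2 = (8.6768×10^7 + 3.75496×10^8)/2 = 2.31132×10^8 km.
Circular speed at r = 8.6768×10^7 km: v_c = √(μ/r) = 39.11 km/s.
Transfer-orbit speed at the same r (vis-viva, a = a_t): v_t = √[μ(2/r − 1/a_t)] = 49.85 km/s.
Δv₁ = |v_t − v_c| = |49.85 − 39.11| = 10.74 km/s.

Δv₁ = 10740 m/s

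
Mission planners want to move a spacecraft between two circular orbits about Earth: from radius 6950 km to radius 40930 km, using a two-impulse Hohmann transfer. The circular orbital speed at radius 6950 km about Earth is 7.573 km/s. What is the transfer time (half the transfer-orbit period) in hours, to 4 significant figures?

t = 5.120 hours

From the circular-orbit relation v² = μ/r at r = 6950 km: μ = v²r = (7.573)² × 6950 = 3.98585×10^5 km³/s².
Transfer-ellipse semi-major axis a_t = (r₁ + r₂)/2 = (6950 + 40930)/2 = 23940 km.
Half the transfer-orbit period gives t = π√(a_t³/μ) = 18432 s.
Converting: 18432 s ÷ 3600 s/hour = 5.120 hours.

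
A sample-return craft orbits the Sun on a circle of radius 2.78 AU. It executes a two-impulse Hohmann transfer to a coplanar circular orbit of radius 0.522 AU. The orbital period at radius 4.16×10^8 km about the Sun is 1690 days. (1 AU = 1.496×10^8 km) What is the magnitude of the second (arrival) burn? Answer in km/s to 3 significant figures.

From Kepler's third law T² = 4π²r³/μ at r = 4.16×10^8 km, T = 1690 days = 1690 × 86400 s = 1.46016×10^8 s: μ = 4π²r³/T² = 1.33303×10^11 km³/s².
In km: r₁ = 2.78 × 1.496×10^8 = 4.15888×10^8 km; r₂ = 0.522 × 1.496×10^8 = 7.80912×10^7 km.
Transfer-ellipse semi-major axis a_t = (r₁ + r₂)/2 = (4.15888×10^8 + 7.80912×10^7)/2 = 2.469896×10^8 km.
On the circular orbit at r = 7.80912×10^7 km, v_c = √(μ/r) = 41.316 km/s.
Transfer-orbit speed at the same r (vis-viva, a = a_t): v_t = √[μ(2/r − 1/a_t)] = 53.613 km/s.
Δv₂ = |v_t − v_c| = |53.613 − 41.316| = 12.30 km/s.

Δv₂ = 12.3 km/s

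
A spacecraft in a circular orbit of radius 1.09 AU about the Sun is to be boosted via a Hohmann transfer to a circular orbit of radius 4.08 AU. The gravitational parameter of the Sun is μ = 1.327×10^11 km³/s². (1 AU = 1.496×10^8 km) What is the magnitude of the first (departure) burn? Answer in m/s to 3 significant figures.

Δv₁ = 7310 m/s

In km: r₁ = 1.09 × 1.496×10^8 = 1.63064×10^8 km; r₂ = 4.08 × 1.496×10^8 = 6.10368×10^8 km.
Semi-major axis of the transfer orbit: a_t = (1.63064×10^8 + 6.10368×10^8)/2 = 3.86716×10^8 km.
Circular speed at r = 1.63064×10^8 km: v_c = √(μ/r) = 28.527 km/s.
Transfer-orbit speed at the same r (vis-viva, a = a_t): v_t = √[μ(2/r − 1/a_t)] = 35.839 km/s.
Δv₁ = |v_t − v_c| = |35.839 − 28.527| = 7.312 km/s.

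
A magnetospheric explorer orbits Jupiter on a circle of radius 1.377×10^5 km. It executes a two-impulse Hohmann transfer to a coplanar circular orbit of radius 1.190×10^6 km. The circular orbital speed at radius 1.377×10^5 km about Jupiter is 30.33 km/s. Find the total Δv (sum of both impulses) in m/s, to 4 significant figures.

From the circular-orbit relation v² = μ/r at r = 1.377×10^5 km: μ = v²r = (30.33)² × 1.377×10^5 = 1.26671×10^8 km³/s².
Semi-major axis of the transfer orbit: a_t = (1.377×10^5 + 1.190×10^6)/2 = 6.6385×10^5 km.
Circular speed at r₁: v₁ = √(μ/r₁) = √(1.26671×10^8/1.377×10^5) = 30.33 km/s.
On the transfer ellipse at r₁, v² = μ(2/r − 1/a) gives v_p = √[μ(2/r₁ − 1/a_t)] = 40.61 km/s.
First burn Δv₁ = |v_p − v₁| = 10.28 km/s.
At r₂, v₂ = √(μ/r₂) = 10.317 km/s.
Transfer-orbit speed at r₂: v_a = √[μ(2/r₂ − 1/a_t)] = 4.6989 km/s.
Second burn Δv₂ = |v₂ − v_a| = 5.618 km/s.
Total Δv = Δv₁ + Δv₂ = 15.90 km/s.

Δv = 15900 m/s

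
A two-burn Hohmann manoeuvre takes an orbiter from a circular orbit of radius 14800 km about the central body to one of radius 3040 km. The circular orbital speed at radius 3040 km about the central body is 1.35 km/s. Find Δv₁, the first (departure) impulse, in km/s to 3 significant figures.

From the circular-orbit relation v² = μ/r at r = 3040 km: μ = v²r = (1.35)² × 3040 = 5540.40 km³/s².
The Hohmann ellipse has a_t = (r₁ + r₂)/2 = 8920 km.
Circular speed at r = 14800 km: v_c = √(μ/r) = 0.611843 km/s.
Transfer-orbit speed at the same r (vis-viva, a = a_t): v_t = √[μ(2/r − 1/a_t)] = 0.357186 km/s.
Δv₁ = |v_t − v_c| = |0.357186 − 0.611843| = 0.2547 km/s.

Δv₁ = 0.255 km/s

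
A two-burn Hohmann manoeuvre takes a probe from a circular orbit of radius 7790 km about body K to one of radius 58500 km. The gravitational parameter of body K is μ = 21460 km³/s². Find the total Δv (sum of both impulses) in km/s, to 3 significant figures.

Δv = 0.857 km/s

Semi-major axis of the transfer orbit: a_t = (7790 + 58500)/2 = 33145 km.
At r₁ the circular-orbit speed is v₁ = √(μ/r₁) = 1.65976 km/s.
On the transfer ellipse at r₁, vis-viva equation gives v_p = √[μ(2/r₁ − 1/a_t)] = 2.20503 km/s.
First burn Δv₁ = |v_p − v₁| = 0.5453 km/s.
Circular speed at r₂: v₂ = √(μ/r₂) = 0.60567 km/s.
Transfer-orbit speed at r₂: v_a = √[μ(2/r₂ − 1/a_t)] = 0.29363 km/s.
Second burn Δv₂ = |v₂ − v_a| = 0.3120 km/s.
Total Δv = Δv₁ + Δv₂ = 0.8573 km/s.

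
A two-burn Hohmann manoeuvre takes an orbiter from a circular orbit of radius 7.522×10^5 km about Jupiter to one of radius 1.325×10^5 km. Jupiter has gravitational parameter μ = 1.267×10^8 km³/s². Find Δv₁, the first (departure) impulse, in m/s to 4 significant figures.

Δv₁ = 5875 m/s

Semi-major axis of the transfer orbit: a_t = (7.522×10^5 + 1.325×10^5)/2 = 4.4235×10^5 km.
On the circular orbit at r = 7.522×10^5 km, v_c = √(μ/r) = 12.978 km/s.
Transfer-orbit speed at the same r (vis-viva, a = a_t): v_t = √[μ(2/r − 1/a_t)] = 7.1031 km/s.
Δv₁ = |v_t − v_c| = |7.1031 − 12.978| = 5.875 km/s.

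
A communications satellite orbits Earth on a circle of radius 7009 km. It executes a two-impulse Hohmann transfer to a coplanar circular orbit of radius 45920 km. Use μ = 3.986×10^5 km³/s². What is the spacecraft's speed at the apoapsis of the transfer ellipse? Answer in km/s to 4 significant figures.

The Hohmann ellipse has a_t = (r₁ + r₂)/2 = 26464.5 km.
At apoapsis, r = 45920 km.
Vis-viva: v = √[μ(2/r − 1/a_t)] = √[3.986×10^5 × (2/45920 − 1/26464.5)] = 1.516 km/s.

v = 1.516 km/s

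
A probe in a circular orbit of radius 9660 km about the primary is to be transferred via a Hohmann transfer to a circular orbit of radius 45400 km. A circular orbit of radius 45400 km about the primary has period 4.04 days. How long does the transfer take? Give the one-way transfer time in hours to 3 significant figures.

t = 22.9 hours

From Kepler's third law T² = 4π²r³/μ at r = 45400 km, T = 4.04 days = 4.04 × 86400 s = 3.49056×10^5 s: μ = 4π²r³/T² = 30320.6 km³/s².
The Hohmann ellipse has a_t = (r₁ + r₂)/2 = 27530 km.
By Kepler's third law the transfer-orbit period is T = 2π√(a_t³/μ), so t = T/2 = 82410 s.
Converting: 82410 s ÷ 3600 s/hour = 22.9 hours.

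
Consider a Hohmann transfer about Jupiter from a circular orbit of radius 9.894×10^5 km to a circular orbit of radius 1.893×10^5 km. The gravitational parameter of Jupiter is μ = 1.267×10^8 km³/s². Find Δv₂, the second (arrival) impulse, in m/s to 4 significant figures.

Δv₂ = 7650 m/s

Semi-major axis of the transfer orbit: a_t = (9.894×10^5 + 1.893×10^5)/2 = 5.8935×10^5 km.
On the circular orbit at r = 1.893×10^5 km, v_c = √(μ/r) = 25.87 km/s.
Transfer-orbit speed at the same r (vis-viva, a = a_t): v_t = √[μ(2/r − 1/a_t)] = 33.52 km/s.
Δv₂ = |v_t − v_c| = |33.52 − 25.87| = 7.650 km/s.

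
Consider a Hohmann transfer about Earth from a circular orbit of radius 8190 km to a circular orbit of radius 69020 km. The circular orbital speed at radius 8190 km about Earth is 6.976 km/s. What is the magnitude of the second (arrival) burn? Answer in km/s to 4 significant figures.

From the circular-orbit relation v² = μ/r at r = 8190 km: μ = v²r = (6.976)² × 8190 = 3.98563×10^5 km³/s².
Transfer-ellipse semi-major axis a_t = (r₁ + r₂)/2 = (8190 + 69020)/2 = 38605 km.
Circular speed at r = 69020 km: v_c = √(μ/r) = 2.403 km/s.
Transfer-orbit speed at the same r (vis-viva, a = a_t): v_t = √[μ(2/r − 1/a_t)] = 1.107 km/s.
Δv₂ = |v_t − v_c| = |1.107 − 2.403| = 1.296 km/s.

Δv₂ = 1.296 km/s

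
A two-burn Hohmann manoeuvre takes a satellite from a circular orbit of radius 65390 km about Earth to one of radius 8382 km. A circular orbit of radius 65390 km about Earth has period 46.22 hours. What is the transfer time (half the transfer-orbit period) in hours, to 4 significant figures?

From Kepler's third law T² = 4π²r³/μ at r = 65390 km, T = 46.22 hours = 46.22 × 3600 s = 1.66392×10^5 s: μ = 4π²r³/T² = 3.98684×10^5 km³/s².
Semi-major axis of the transfer orbit: a_t = (65390 + 8382)/2 = 36886 km.
Half the transfer-orbit period gives t = π√(a_t³/μ) = 35247 s.
Converting: 35247 s ÷ 3600 s/hour = 9.791 hours.

t = 9.791 hours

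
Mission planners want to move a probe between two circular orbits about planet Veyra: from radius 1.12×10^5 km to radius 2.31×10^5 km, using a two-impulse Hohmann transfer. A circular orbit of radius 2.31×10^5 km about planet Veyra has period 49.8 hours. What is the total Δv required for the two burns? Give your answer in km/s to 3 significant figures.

From Kepler's third law T² = 4π²r³/μ at r = 2.31×10^5 km, T = 49.8 hours = 49.8 × 3600 s = 1.7928×10^5 s: μ = 4π²r³/T² = 1.51402×10^7 km³/s².
Transfer-ellipse semi-major axis a_t = (r₁ + r₂)/2 = (1.120×10^5 + 2.310×10^5)/2 = 1.715×10^5 km.
At r₁ the circular-orbit speed is v₁ = √(μ/r₁) = 11.627 km/s.
On the transfer ellipse at r₁, vis-viva equation gives v_p = √[μ(2/r₁ − 1/a_t)] = 13.494 km/s.
First burn Δv₁ = |v_p − v₁| = 1.867 km/s.
At r₂, v₂ = √(μ/r₂) = 8.0958 km/s.
Transfer-orbit speed at r₂: v_a = √[μ(2/r₂ − 1/a_t)] = 6.5424 km/s.
Second burn Δv₂ = |v₂ − v_a| = 1.553 km/s.
Δv = Δv₁ + Δv₂ = 1.867 + 1.553 = 3.420 km/s.

Δv = 3.42 km/s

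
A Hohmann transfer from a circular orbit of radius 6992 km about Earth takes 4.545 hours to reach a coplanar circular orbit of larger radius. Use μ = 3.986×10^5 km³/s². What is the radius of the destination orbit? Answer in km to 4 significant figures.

Transfer time t = 4.545 hours = 16362 s, and t = π√(a_t³/μ).
So a_t = (μ t²/π²)^(1/3) = (3.986×10^5 × (16362)² / π²)^(1/3) = 22112 km.
Since a_t = (r₁ + r₂)/2, r₂ = 2a_t − r₁ = 2×22112 − 6992 = 37232 km.

r₂ = 37230 km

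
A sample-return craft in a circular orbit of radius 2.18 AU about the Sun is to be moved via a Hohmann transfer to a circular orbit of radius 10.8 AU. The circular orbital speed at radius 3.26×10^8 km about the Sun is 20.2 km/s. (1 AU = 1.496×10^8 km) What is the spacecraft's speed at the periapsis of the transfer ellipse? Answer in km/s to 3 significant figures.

From the circular-orbit relation v² = μ/r at r = 3.26×10^8 km: μ = v²r = (20.2)² × 3.26×10^8 = 1.33021×10^11 km³/s².
In km: r₁ = 2.18 × 1.496×10^8 = 3.26128×10^8 km; r₂ = 10.8 × 1.496×10^8 = 1.61568×10^9 km.
Transfer-ellipse semi-major axis a_t = (r₁ + r₂)/2 = (3.26128×10^8 + 1.61568×10^9)/2 = 9.70904×10^8 km.
At periapsis, r = 3.26128×10^8 km.
Vis-viva: v = √[μ(2/r − 1/a_t)] = √[1.33021×10^11 × (2/3.26128×10^8 − 1/9.70904×10^8)] = 26.05 km/s.

v = 26.1 km/s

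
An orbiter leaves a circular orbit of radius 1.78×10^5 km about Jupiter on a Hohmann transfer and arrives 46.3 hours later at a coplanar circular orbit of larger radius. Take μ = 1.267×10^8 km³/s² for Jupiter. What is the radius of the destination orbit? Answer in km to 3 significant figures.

Transfer time t = 46.3 hours = 1.6668×10^5 s, and t = π√(a_t³/μ).
So a_t = (μ t²/π²)^(1/3) = (1.267×10^8 × (1.6668×10^5)² / π²)^(1/3) = 7.0917×10^5 km.
Since a_t = (r₁ + r₂)/2, r₂ = 2a_t − r₁ = 2×7.0917×10^5 − 1.780×10^5 = 1.24034×10^6 km.

r₂ = 1.24×10^6 km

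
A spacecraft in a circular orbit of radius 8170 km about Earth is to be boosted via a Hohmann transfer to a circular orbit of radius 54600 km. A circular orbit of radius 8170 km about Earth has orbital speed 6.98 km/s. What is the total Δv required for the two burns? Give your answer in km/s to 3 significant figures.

Δv = 3.55 km/s

From the circular-orbit relation v² = μ/r at r = 8170 km: μ = v²r = (6.98)² × 8170 = 3.98046×10^5 km³/s².
Transfer-ellipse semi-major axis a_t = (r₁ + r₂)/2 = (8170 + 54600)/2 = 31385 km.
Circular speed at r₁: v₁ = √(μ/r₁) = √(3.98046×10^5/8170) = 6.9800 km/s.
Transfer-orbit speed at r₁ (vis-viva equation): v_p = √[μ(2/r₁ − 1/a_t)] = 9.2064 km/s.
First burn Δv₁ = |v_p − v₁| = 2.2264 km/s.
Circular speed at r₂: v₂ = √(μ/r₂) = 2.7000 km/s.
Transfer-orbit speed at r₂: v_a = √[μ(2/r₂ − 1/a_t)] = 1.3776 km/s.
Second burn Δv₂ = |v₂ − v_a| = 1.3224 km/s.
Total Δv = Δv₁ + Δv₂ = 3.549 km/s.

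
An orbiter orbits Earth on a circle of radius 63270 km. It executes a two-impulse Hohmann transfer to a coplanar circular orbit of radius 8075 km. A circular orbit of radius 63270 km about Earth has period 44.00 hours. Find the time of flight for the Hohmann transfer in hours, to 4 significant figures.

From Kepler's third law T² = 4π²r³/μ at r = 63270 km, T = 44.00 hours = 44.00 × 3600 s = 1.584×10^5 s: μ = 4π²r³/T² = 3.98513×10^5 km³/s².
Semi-major axis of the transfer orbit: a_t = (63270 + 8075)/2 = 35672.5 km.
Half the transfer-orbit period gives t = π√(a_t³/μ) = 33530 s.
Converting: 33530 s ÷ 3600 s/hour = 9.314 hours.

t = 9.314 hours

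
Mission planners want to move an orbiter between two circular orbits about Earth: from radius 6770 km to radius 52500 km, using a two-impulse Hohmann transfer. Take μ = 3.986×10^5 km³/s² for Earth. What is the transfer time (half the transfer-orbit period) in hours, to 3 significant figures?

t = 7.05 hours

The Hohmann ellipse has a_t = (r₁ + r₂)/2 = 29635 km.
By Kepler's third law the transfer-orbit period is T = 2π√(a_t³/μ), so t = T/2 = 25390 s.
Converting: 25390 s ÷ 3600 s/hour = 7.05 hours.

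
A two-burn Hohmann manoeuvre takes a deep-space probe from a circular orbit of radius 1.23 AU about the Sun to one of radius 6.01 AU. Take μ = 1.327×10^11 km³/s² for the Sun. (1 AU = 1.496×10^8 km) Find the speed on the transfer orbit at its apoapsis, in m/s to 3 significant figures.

v = 7080 m/s

In km: r₁ = 1.23 × 1.496×10^8 = 1.84008×10^8 km; r₂ = 6.01 × 1.496×10^8 = 8.99096×10^8 km.
Semi-major axis of the transfer orbit: a_t = (1.84008×10^8 + 8.99096×10^8)/2 = 5.41552×10^8 km.
At apoapsis, r = 8.99096×10^8 km.
From the vis-viva equation, v = √[μ(2/r − 1/a_t)] = 7.082 km/s.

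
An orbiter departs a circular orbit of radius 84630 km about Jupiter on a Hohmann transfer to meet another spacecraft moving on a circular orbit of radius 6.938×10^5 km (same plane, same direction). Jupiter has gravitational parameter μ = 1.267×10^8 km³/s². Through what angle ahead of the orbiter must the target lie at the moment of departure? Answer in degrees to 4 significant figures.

Transfer-ellipse semi-major axis a_t = (r₁ + r₂)/2 = (84630 + 6.938×10^5)/2 = 3.89215×10^5 km.
Transfer time t = π√(a_t³/μ) = 67770 s.
Target angular speed ω₂ = √(μ/r₂³) = 1.948×10^-5 rad/s.
Angle swept by the target during transfer: ω₂·t = 1.320 rad = 75.63°.
Arrival is 180° from departure on the ellipse, so φ = 180° − 75.63° = 104.4°.

φ = 104.4°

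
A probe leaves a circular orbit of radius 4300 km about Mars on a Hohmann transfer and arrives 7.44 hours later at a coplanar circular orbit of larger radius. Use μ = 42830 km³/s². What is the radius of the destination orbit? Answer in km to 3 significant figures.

r₂ = 24900 km

Transfer time t = 7.44 hours = 26784 s, and t = π√(a_t³/μ).
So a_t = (μ t²/π²)^(1/3) = (42830 × (26784)² / π²)^(1/3) = 14602 km.
Since a_t = (r₁ + r₂)/2, r₂ = 2a_t − r₁ = 2×14602 − 4300 = 24904 km.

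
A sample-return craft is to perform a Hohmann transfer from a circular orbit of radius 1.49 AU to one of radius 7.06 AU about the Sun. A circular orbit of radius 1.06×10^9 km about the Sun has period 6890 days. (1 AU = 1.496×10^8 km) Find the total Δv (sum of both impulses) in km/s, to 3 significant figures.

Δv = 11.5 km/s

From Kepler's third law T² = 4π²r³/μ at r = 1.06×10^9 km, T = 6890 days = 6890 × 86400 s = 5.95296×10^8 s: μ = 4π²r³/T² = 1.32682×10^11 km³/s².
In km: r₁ = 1.49 × 1.496×10^8 = 2.22904×10^8 km; r₂ = 7.06 × 1.496×10^8 = 1.056176×10^9 km.
Transfer-ellipse semi-major axis a_t = (r₁ + r₂)/2 = (2.22904×10^8 + 1.056176×10^9)/2 = 6.3954×10^8 km.
At r₁ the circular-orbit speed is v₁ = √(μ/r₁) = 24.39758 km/s.
Transfer-orbit speed at r₁ (vis-viva): v_p = √[μ(2/r₁ − 1/a_t)] = 31.35314 km/s.
First burn Δv₁ = |v_p − v₁| = 6.956 km/s.
Circular speed at r₂: v₂ = √(μ/r₂) = 11.208 km/s.
Transfer-orbit speed at r₂: v_a = √[μ(2/r₂ − 1/a_t)] = 6.6170 km/s.
Second burn Δv₂ = |v₂ − v_a| = 4.591 km/s.
Total Δv = Δv₁ + Δv₂ = 11.55 km/s.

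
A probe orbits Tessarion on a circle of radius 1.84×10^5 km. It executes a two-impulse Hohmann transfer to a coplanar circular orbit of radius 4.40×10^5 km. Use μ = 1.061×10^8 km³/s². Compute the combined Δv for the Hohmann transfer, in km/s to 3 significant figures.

Δv = 8.11 km/s

Semi-major axis of the transfer orbit: a_t = (1.840×10^5 + 4.400×10^5)/2 = 3.120×10^5 km.
Circular speed at r₁: v₁ = √(μ/r₁) = √(1.061×10^8/1.840×10^5) = 24.0131 km/s.
On the transfer ellipse at r₁, vis-viva equation gives v_p = √[μ(2/r₁ − 1/a_t)] = 28.5166 km/s.
First burn Δv₁ = |v_p − v₁| = 4.5035 km/s.
At r₂, v₂ = √(μ/r₂) = 15.52857 km/s.
Transfer-orbit speed at r₂: v_a = √[μ(2/r₂ − 1/a_t)] = 11.92513 km/s.
Second burn Δv₂ = |v₂ − v_a| = 3.6034 km/s.
Δv = Δv₁ + Δv₂ = 4.5035 + 3.6034 = 8.107 km/s.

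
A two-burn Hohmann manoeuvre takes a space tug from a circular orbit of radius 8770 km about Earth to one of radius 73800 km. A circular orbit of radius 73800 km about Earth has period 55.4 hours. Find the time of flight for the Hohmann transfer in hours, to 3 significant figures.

From Kepler's third law T² = 4π²r³/μ at r = 73800 km, T = 55.4 hours = 55.4 × 3600 s = 1.9944×10^5 s: μ = 4π²r³/T² = 3.98937×10^5 km³/s².
Semi-major axis of the transfer orbit: a_t = (8770 + 73800)/2 = 41285 km.
Half the transfer-orbit period gives t = π√(a_t³/μ) = 41720 s.
Converting: 41720 s ÷ 3600 s/hour = 11.6 hours.

t = 11.6 hours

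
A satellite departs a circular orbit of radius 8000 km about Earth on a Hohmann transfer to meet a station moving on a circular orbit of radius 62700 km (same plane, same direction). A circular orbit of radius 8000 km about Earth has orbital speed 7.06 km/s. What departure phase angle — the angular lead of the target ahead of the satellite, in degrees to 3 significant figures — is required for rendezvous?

φ = 104°

From the circular-orbit relation v² = μ/r at r = 8000 km: μ = v²r = (7.06)² × 8000 = 3.98749×10^5 km³/s².
Transfer-ellipse semi-major axis a_t = (r₁ + r₂)/2 = (8000 + 62700)/2 = 35350 km.
Transfer time t = π√(a_t³/μ) = 33070 s.
Target angular speed ω₂ = √(μ/r₂³) = 4.022×10^-5 rad/s.
Angle swept by the target during transfer: ω₂·t = 1.330 rad = 76.20°.
The satellite traverses 180° on the transfer ellipse, so the target must lead by 180° − 76.20° = 104°.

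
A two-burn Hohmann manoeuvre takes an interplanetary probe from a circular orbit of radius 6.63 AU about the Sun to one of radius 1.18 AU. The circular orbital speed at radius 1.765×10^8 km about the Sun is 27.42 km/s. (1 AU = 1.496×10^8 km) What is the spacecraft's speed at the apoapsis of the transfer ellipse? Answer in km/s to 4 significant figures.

v = 6.358 km/s

From the circular-orbit relation v² = μ/r at r = 1.765×10^8 km: μ = v²r = (27.42)² × 1.765×10^8 = 1.32703×10^11 km³/s².
In km: r₁ = 6.63 × 1.496×10^8 = 9.91848×10^8 km; r₂ = 1.18 × 1.496×10^8 = 1.76528×10^8 km.
Semi-major axis of the transfer orbit: a_t = (9.91848×10^8 + 1.76528×10^8)/2 = 5.84188×10^8 km.
The apoapsis of the transfer ellipse is at r = 9.91848×10^8 km.
From the vis-viva equation, v = √[μ(2/r − 1/a_t)] = 6.358 km/s.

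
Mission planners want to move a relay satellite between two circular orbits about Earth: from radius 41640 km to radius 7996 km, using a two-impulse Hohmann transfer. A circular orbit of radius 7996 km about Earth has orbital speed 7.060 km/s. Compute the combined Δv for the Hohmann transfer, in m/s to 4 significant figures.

From the circular-orbit relation v² = μ/r at r = 7996 km: μ = v²r = (7.060)² × 7996 = 3.98549×10^5 km³/s².
The Hohmann ellipse has a_t = (r₁ + r₂)/2 = 24818 km.
Circular speed at r₁: v₁ = √(μ/r₁) = √(3.98549×10^5/41640) = 3.094 km/s.
Transfer-orbit speed at r₁ (v² = μ(2/r − 1/a)): v_a = √[μ(2/r₁ − 1/a_t)] = 1.756 km/s.
First burn Δv₁ = |v_a − v₁| = 1.338 km/s.
At r₂, v₂ = √(μ/r₂) = 7.060 km/s.
Transfer-orbit speed at r₂: v_p = √[μ(2/r₂ − 1/a_t)] = 9.145 km/s.
Second burn Δv₂ = |v₂ − v_p| = 2.085 km/s.
Δv = Δv₁ + Δv₂ = 1.338 + 2.085 = 3.423 km/s.

Δv = 3423 m/s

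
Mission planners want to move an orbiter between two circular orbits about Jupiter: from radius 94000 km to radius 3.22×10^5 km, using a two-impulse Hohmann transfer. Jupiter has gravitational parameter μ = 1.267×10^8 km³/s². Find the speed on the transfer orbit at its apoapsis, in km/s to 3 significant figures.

Transfer-ellipse semi-major axis a_t = (r₁ + r₂)/2 = (94000 + 3.220×10^5)/2 = 2.080×10^5 km.
The apoapsis of the transfer ellipse is at r = 3.220×10^5 km.
From the vis-viva equation, v = √[μ(2/r − 1/a_t)] = 13.33 km/s.

v = 13.3 km/s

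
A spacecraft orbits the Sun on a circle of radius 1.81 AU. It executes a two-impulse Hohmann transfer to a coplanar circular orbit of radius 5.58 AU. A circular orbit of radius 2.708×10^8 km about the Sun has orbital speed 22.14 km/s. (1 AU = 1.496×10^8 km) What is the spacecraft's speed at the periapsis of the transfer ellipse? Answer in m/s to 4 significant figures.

From the circular-orbit relation v² = μ/r at r = 2.708×10^8 km: μ = v²r = (22.14)² × 2.708×10^8 = 1.32741×10^11 km³/s².
In km: r₁ = 1.81 × 1.496×10^8 = 2.70776×10^8 km; r₂ = 5.58 × 1.496×10^8 = 8.34768×10^8 km.
The Hohmann ellipse has a_t = (r₁ + r₂)/2 = 5.52772×10^8 km.
The periapsis of the transfer ellipse is at r = 2.70776×10^8 km.
Applying v² = μ(2/r − 1/a_t): v = 27.21 km/s.

v = 27210 m/s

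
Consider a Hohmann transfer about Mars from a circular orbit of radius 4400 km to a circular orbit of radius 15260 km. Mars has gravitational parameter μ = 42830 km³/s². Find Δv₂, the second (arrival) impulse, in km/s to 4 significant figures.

Transfer-ellipse semi-major axis a_t = (r₁ + r₂)/2 = (4400 + 15260)/2 = 9830 km.
Circular speed at r = 15260 km: v_c = √(μ/r) = 1.6753 km/s.
Vis-viva on the transfer ellipse at r = 15260 km gives v_t = √[μ(2/r − 1/a_t)] = 1.1208 km/s.
Δv₂ = |v_t − v_c| = |1.1208 − 1.6753| = 0.5545 km/s.

Δv₂ = 0.5545 km/s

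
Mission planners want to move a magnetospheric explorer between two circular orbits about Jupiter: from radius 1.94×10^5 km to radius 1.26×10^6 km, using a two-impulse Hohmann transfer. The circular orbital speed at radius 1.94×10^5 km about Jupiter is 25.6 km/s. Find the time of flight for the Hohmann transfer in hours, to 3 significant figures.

t = 48.0 hours

From the circular-orbit relation v² = μ/r at r = 1.94×10^5 km: μ = v²r = (25.6)² × 1.94×10^5 = 1.27140×10^8 km³/s².
The Hohmann ellipse has a_t = (r₁ + r₂)/2 = 7.270×10^5 km.
Half the transfer-orbit period gives t = π√(a_t³/μ) = 1.727×10^5 s.
Converting: 1.727×10^5 s ÷ 3600 s/hour = 48.0 hours.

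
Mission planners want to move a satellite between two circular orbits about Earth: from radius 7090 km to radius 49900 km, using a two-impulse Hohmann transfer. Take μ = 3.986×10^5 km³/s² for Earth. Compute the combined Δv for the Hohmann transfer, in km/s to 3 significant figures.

Transfer-ellipse semi-major axis a_t = (r₁ + r₂)/2 = (7090 + 49900)/2 = 28495 km.
At r₁ the circular-orbit speed is v₁ = √(μ/r₁) = 7.498 km/s.
Transfer-orbit speed at r₁ (vis-viva): v_p = √[μ(2/r₁ − 1/a_t)] = 9.922 km/s.
First burn Δv₁ = |v_p − v₁| = 2.424 km/s.
Circular speed at r₂: v₂ = √(μ/r₂) = 2.826301 km/s.
Transfer-orbit speed at r₂: v_a = √[μ(2/r₂ − 1/a_t)] = 1.409799 km/s.
Second burn Δv₂ = |v₂ − v_a| = 1.417 km/s.
Δv = Δv₁ + Δv₂ = 2.424 + 1.417 = 3.841 km/s.

Δv = 3.84 km/s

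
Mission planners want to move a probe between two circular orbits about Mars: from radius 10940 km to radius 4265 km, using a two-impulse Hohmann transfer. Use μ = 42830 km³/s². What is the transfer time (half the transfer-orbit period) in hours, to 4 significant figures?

Semi-major axis of the transfer orbit: a_t = (10940 + 4265)/2 = 7602.5 km.
Transfer time t = π√(a_t³/μ) = π√((7602.5)³ / 42830) = 10063 s.
Converting: 10063 s ÷ 3600 s/hour = 2.795 hours.

t = 2.795 hours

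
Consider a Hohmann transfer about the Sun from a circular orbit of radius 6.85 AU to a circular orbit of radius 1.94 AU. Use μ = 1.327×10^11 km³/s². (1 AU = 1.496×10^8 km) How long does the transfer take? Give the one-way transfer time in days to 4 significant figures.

t = 1683 days

In km: r₁ = 6.85 × 1.496×10^8 = 1.02476×10^9 km; r₂ = 1.94 × 1.496×10^8 = 2.90224×10^8 km.
Semi-major axis of the transfer orbit: a_t = (1.02476×10^9 + 2.90224×10^8)/2 = 6.57492×10^8 km.
Transfer time t = π√(a_t³/μ) = π√((6.57492×10^8)³ / 1.327×10^11) = 1.454×10^8 s.
Converting: 1.454×10^8 s ÷ 86400 s/day = 1683 days.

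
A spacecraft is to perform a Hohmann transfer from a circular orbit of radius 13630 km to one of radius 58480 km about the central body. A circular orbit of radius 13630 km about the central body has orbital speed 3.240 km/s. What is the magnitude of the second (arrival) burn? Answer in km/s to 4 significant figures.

From the circular-orbit relation v² = μ/r at r = 13630 km: μ = v²r = (3.240)² × 13630 = 1.43082×10^5 km³/s².
The Hohmann ellipse has a_t = (r₁ + r₂)/2 = 36055 km.
On the circular orbit at r = 58480 km, v_c = √(μ/r) = 1.5642 km/s.
Vis-viva on the transfer ellipse at r = 58480 km gives v_t = √[μ(2/r − 1/a_t)] = 0.96173 km/s.
Δv₂ = |v_t − v_c| = |0.96173 − 1.5642| = 0.6025 km/s.

Δv₂ = 0.6025 km/s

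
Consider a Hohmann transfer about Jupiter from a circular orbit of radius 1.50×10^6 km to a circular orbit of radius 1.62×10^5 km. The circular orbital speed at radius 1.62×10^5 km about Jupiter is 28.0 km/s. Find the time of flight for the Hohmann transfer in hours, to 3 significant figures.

t = 58.7 hours

From the circular-orbit relation v² = μ/r at r = 1.62×10^5 km: μ = v²r = (28.0)² × 1.62×10^5 = 1.27008×10^8 km³/s².
Transfer-ellipse semi-major axis a_t = (r₁ + r₂)/2 = (1.500×10^6 + 1.620×10^5)/2 = 8.310×10^5 km.
Transfer time t = π√(a_t³/μ) = π√((8.310×10^5)³ / 1.27008×10^8) = 2.112×10^5 s.
Converting: 2.112×10^5 s ÷ 3600 s/hour = 58.7 hours.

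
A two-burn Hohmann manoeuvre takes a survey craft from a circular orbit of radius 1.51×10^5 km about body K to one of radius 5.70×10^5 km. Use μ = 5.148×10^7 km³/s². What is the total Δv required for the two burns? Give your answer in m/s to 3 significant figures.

Δv = 8110 m/s

The Hohmann ellipse has a_t = (r₁ + r₂)/2 = 3.605×10^5 km.
At r₁ the circular-orbit speed is v₁ = √(μ/r₁) = 18.4642 km/s.
On the transfer ellipse at r₁, v² = μ(2/r − 1/a) gives v_p = √[μ(2/r₁ − 1/a_t)] = 23.2175 km/s.
First burn Δv₁ = |v_p − v₁| = 4.753 km/s.
Circular speed at r₂: v₂ = √(μ/r₂) = 9.5035 km/s.
Transfer-orbit speed at r₂: v_a = √[μ(2/r₂ − 1/a_t)] = 6.1506 km/s.
Second burn Δv₂ = |v₂ − v_a| = 3.353 km/s.
Δv = Δv₁ + Δv₂ = 4.753 + 3.353 = 8.106 km/s.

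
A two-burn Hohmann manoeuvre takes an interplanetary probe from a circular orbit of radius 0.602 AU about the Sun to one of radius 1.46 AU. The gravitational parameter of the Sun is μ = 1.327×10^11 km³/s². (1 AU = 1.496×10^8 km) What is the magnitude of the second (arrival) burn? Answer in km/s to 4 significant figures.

Δv₂ = 5.814 km/s

In km: r₁ = 0.602 × 1.496×10^8 = 9.00592×10^7 km; r₂ = 1.46 × 1.496×10^8 = 2.18416×10^8 km.
Transfer-ellipse semi-major axis a_t = (r₁ + r₂)/2 = (9.00592×10^7 + 2.18416×10^8)/2 = 1.542376×10^8 km.
Circular speed at r = 2.18416×10^8 km: v_c = √(μ/r) = 24.649 km/s.
Transfer-orbit speed at the same r (vis-viva, a = a_t): v_t = √[μ(2/r − 1/a_t)] = 18.835 km/s.
Δv₂ = |v_t − v_c| = |18.835 − 24.649| = 5.814 km/s.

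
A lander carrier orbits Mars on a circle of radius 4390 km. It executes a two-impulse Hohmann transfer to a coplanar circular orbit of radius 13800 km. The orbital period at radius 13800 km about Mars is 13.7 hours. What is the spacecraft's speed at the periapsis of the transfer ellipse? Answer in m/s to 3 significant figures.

From Kepler's third law T² = 4π²r³/μ at r = 13800 km, T = 13.7 hours = 13.7 × 3600 s = 49320 s: μ = 4π²r³/T² = 42653.1 km³/s².
The Hohmann ellipse has a_t = (r₁ + r₂)/2 = 9095 km.
At periapsis, r = 4390 km.
Vis-viva: v = √[μ(2/r − 1/a_t)] = √[42653.1 × (2/4390 − 1/9095)] = 3.840 km/s.

v = 3840 m/s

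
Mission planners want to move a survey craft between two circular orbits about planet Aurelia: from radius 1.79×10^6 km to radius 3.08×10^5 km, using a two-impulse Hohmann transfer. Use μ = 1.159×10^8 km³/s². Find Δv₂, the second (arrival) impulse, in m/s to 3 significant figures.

Semi-major axis of the transfer orbit: a_t = (1.790×10^6 + 3.080×10^5)/2 = 1.049×10^6 km.
On the circular orbit at r = 3.080×10^5 km, v_c = √(μ/r) = 19.39842 km/s.
Transfer-orbit speed at the same r (vis-viva, a = a_t): v_t = √[μ(2/r − 1/a_t)] = 25.33991 km/s.
Δv₂ = |v_t − v_c| = |25.33991 − 19.39842| = 5.941 km/s.

Δv₂ = 5940 m/s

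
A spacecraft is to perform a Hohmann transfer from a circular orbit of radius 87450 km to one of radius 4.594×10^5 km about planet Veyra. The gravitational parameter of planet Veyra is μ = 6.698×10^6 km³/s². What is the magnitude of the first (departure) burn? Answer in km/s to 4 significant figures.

Δv₁ = 2.592 km/s

Transfer-ellipse semi-major axis a_t = (r₁ + r₂)/2 = (87450 + 4.594×10^5)/2 = 2.73425×10^5 km.
Circular speed at r = 87450 km: v_c = √(μ/r) = 8.7517 km/s.
Vis-viva on the transfer ellipse at r = 87450 km gives v_t = √[μ(2/r − 1/a_t)] = 11.344 km/s.
Δv₁ = |v_t − v_c| = |11.344 − 8.7517| = 2.592 km/s.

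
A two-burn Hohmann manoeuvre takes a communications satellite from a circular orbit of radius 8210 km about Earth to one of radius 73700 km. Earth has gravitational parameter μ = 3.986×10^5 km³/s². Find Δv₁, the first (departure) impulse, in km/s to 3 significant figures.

Δv₁ = 2.38 km/s

Semi-major axis of the transfer orbit: a_t = (8210 + 73700)/2 = 40955 km.
On the circular orbit at r = 8210 km, v_c = √(μ/r) = 6.968 km/s.
Transfer-orbit speed at the same r (vis-viva, a = a_t): v_t = √[μ(2/r − 1/a_t)] = 9.347 km/s.
Δv₁ = |v_t − v_c| = |9.347 − 6.968| = 2.379 km/s.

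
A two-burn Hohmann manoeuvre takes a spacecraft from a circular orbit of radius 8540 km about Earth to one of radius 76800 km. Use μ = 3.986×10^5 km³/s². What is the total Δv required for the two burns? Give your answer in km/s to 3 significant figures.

Δv = 3.59 km/s

Semi-major axis of the transfer orbit: a_t = (8540 + 76800)/2 = 42670 km.
Circular speed at r₁: v₁ = √(μ/r₁) = √(3.986×10^5/8540) = 6.832 km/s.
Transfer-orbit speed at r₁ (vis-viva equation): v_p = √[μ(2/r₁ − 1/a_t)] = 9.166 km/s.
First burn Δv₁ = |v_p − v₁| = 2.334 km/s.
At r₂, v₂ = √(μ/r₂) = 2.278 km/s.
Transfer-orbit speed at r₂: v_a = √[μ(2/r₂ − 1/a_t)] = 1.019 km/s.
Second burn Δv₂ = |v₂ − v_a| = 1.259 km/s.
Total Δv = Δv₁ + Δv₂ = 3.593 km/s.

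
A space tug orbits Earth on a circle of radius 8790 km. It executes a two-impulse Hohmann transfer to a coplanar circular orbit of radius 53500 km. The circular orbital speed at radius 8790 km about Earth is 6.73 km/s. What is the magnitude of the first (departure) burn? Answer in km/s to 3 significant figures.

From the circular-orbit relation v² = μ/r at r = 8790 km: μ = v²r = (6.73)² × 8790 = 3.98125×10^5 km³/s².
Transfer-ellipse semi-major axis a_t = (r₁ + r₂)/2 = (8790 + 53500)/2 = 31145 km.
On the circular orbit at r = 8790 km, v_c = √(μ/r) = 6.730 km/s.
Vis-viva on the transfer ellipse at r = 8790 km gives v_t = √[μ(2/r − 1/a_t)] = 8.821 km/s.
Δv₁ = |v_t − v_c| = |8.821 − 6.730| = 2.091 km/s.

Δv₁ = 2.09 km/s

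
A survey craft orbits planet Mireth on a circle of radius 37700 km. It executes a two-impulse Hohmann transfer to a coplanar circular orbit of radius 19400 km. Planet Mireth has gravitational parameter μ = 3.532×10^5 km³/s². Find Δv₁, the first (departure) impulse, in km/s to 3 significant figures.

Semi-major axis of the transfer orbit: a_t = (37700 + 19400)/2 = 28550 km.
On the circular orbit at r = 37700 km, v_c = √(μ/r) = 3.0608 km/s.
Vis-viva on the transfer ellipse at r = 37700 km gives v_t = √[μ(2/r − 1/a_t)] = 2.5231 km/s.
Δv₁ = |v_t − v_c| = |2.5231 − 3.0608| = 0.5377 km/s.

Δv₁ = 0.538 km/s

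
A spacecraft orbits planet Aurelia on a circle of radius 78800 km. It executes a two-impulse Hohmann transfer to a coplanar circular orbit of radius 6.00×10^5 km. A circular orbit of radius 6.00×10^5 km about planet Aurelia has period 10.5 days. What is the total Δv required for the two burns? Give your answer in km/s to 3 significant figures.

Δv = 5.93 km/s

From Kepler's third law T² = 4π²r³/μ at r = 6.00×10^5 km, T = 10.5 days = 10.5 × 86400 s = 9.072×10^5 s: μ = 4π²r³/T² = 1.03611×10^7 km³/s².
Transfer-ellipse semi-major axis a_t = (r₁ + r₂)/2 = (78800 + 6.000×10^5)/2 = 3.394×10^5 km.
Circular speed at r₁: v₁ = √(μ/r₁) = √(1.03611×10^7/78800) = 11.4668 km/s.
Transfer-orbit speed at r₁ (vis-viva): v_p = √[μ(2/r₁ − 1/a_t)] = 15.2462 km/s.
First burn Δv₁ = |v_p − v₁| = 3.7794 km/s.
Circular speed at r₂: v₂ = √(μ/r₂) = 4.1555 km/s.
Transfer-orbit speed at r₂: v_a = √[μ(2/r₂ − 1/a_t)] = 2.0023 km/s.
Second burn Δv₂ = |v₂ − v_a| = 2.1532 km/s.
Δv = Δv₁ + Δv₂ = 3.7794 + 2.1532 = 5.933 km/s.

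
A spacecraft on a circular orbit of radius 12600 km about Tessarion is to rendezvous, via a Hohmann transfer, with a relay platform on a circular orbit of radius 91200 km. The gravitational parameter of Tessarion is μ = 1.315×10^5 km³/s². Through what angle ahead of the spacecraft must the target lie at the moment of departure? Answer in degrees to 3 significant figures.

φ = 103°

Transfer-ellipse semi-major axis a_t = (r₁ + r₂)/2 = (12600 + 91200)/2 = 51900 km.
The half-period of the transfer ellipse is t = π√(a_t³/μ) = 1.0243×10^5 s.
Target angular speed ω₂ = √(μ/r₂³) = 1.3167×10^-5 rad/s.
Angle swept by the target during transfer: ω₂·t = 1.3487 rad = 77.27°.
The spacecraft traverses 180° on the transfer ellipse, so the target must lead by 180° − 77.27° = 103°.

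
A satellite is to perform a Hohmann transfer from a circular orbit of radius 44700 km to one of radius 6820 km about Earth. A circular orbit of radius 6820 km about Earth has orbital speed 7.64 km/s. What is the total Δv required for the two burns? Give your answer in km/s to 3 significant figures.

From the circular-orbit relation v² = μ/r at r = 6820 km: μ = v²r = (7.64)² × 6820 = 3.98081×10^5 km³/s².
Transfer-ellipse semi-major axis a_t = (r₁ + r₂)/2 = (44700 + 6820)/2 = 25760 km.
At r₁ the circular-orbit speed is v₁ = √(μ/r₁) = 2.9842 km/s.
Transfer-orbit speed at r₁ (v² = μ(2/r − 1/a)): v_a = √[μ(2/r₁ − 1/a_t)] = 1.5355 km/s.
First burn Δv₁ = |v_a − v₁| = 1.449 km/s.
At r₂, v₂ = √(μ/r₂) = 7.6400 km/s.
Transfer-orbit speed at r₂: v_p = √[μ(2/r₂ − 1/a_t)] = 10.064 km/s.
Second burn Δv₂ = |v₂ − v_p| = 2.424 km/s.
Total Δv = Δv₁ + Δv₂ = 3.873 km/s.

Δv = 3.87 km/s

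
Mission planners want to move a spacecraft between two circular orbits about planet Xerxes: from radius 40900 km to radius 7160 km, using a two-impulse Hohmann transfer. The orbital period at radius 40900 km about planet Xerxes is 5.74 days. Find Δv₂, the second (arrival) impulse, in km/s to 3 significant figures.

Δv₂ = 0.377 km/s

From Kepler's third law T² = 4π²r³/μ at r = 40900 km, T = 5.74 days = 5.74 × 86400 s = 4.95936×10^5 s: μ = 4π²r³/T² = 10981.9 km³/s².
Transfer-ellipse semi-major axis a_t = (r₁ + r₂)/2 = (40900 + 7160)/2 = 24030 km.
Circular speed at r = 7160 km: v_c = √(μ/r) = 1.23846 km/s.
Transfer-orbit speed at the same r (vis-viva, a = a_t): v_t = √[μ(2/r − 1/a_t)] = 1.61573 km/s.
Δv₂ = |v_t − v_c| = |1.61573 − 1.23846| = 0.3773 km/s.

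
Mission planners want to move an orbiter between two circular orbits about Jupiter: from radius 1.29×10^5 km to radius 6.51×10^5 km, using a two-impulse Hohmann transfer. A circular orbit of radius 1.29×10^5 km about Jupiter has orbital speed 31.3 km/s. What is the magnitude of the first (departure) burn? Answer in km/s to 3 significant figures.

From the circular-orbit relation v² = μ/r at r = 1.29×10^5 km: μ = v²r = (31.3)² × 1.29×10^5 = 1.26380×10^8 km³/s².
Transfer-ellipse semi-major axis a_t = (r₁ + r₂)/2 = (1.290×10^5 + 6.510×10^5)/2 = 3.900×10^5 km.
Circular speed at r = 1.290×10^5 km: v_c = √(μ/r) = 31.300 km/s.
Transfer-orbit speed at the same r (vis-viva, a = a_t): v_t = √[μ(2/r − 1/a_t)] = 40.439 km/s.
Δv₁ = |v_t − v_c| = |40.439 − 31.300| = 9.139 km/s.

Δv₁ = 9.14 km/s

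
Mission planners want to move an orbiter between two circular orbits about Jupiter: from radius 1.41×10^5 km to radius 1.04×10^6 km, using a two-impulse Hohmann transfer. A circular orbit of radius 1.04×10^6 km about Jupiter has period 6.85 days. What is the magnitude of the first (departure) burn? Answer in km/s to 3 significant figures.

From Kepler's third law T² = 4π²r³/μ at r = 1.04×10^6 km, T = 6.85 days = 6.85 × 86400 s = 5.9184×10^5 s: μ = 4π²r³/T² = 1.26780×10^8 km³/s².
Transfer-ellipse semi-major axis a_t = (r₁ + r₂)/2 = (1.410×10^5 + 1.040×10^6)/2 = 5.905×10^5 km.
On the circular orbit at r = 1.410×10^5 km, v_c = √(μ/r) = 29.9858 km/s.
Transfer-orbit speed at the same r (vis-viva, a = a_t): v_t = √[μ(2/r − 1/a_t)] = 39.7945 km/s.
Δv₁ = |v_t − v_c| = |39.7945 − 29.9858| = 9.809 km/s.

Δv₁ = 9.81 km/s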